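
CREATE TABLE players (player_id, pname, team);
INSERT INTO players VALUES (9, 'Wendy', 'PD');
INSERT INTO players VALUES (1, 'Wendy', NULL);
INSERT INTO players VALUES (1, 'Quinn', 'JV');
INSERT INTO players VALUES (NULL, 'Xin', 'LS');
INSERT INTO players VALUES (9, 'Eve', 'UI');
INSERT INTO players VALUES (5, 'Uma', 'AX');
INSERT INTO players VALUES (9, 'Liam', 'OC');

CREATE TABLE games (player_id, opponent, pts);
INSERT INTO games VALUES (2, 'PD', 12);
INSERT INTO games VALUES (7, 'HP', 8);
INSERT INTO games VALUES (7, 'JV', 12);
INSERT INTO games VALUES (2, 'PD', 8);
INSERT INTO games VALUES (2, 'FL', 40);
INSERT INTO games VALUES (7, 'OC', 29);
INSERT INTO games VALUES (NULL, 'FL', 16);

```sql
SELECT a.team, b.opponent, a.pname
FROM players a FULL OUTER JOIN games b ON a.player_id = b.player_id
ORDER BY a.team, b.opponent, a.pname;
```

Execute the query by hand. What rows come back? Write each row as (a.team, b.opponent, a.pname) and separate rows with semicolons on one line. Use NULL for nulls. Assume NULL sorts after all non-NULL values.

FULL OUTER JOIN keeps every row from both sides; unmatched rows get NULL for the other side's columns.
Matching on a.player_id = b.player_id. A NULL in a compared column never satisfies the condition.
Matched pairs: 0; unmatched a rows kept: 7; unmatched b rows kept: 7.

(AX, NULL, Uma); (JV, NULL, Quinn); (LS, NULL, Xin); (OC, NULL, Liam); (PD, NULL, Wendy); (UI, NULL, Eve); (NULL, FL, NULL); (NULL, FL, NULL); (NULL, HP, NULL); (NULL, JV, NULL); (NULL, OC, NULL); (NULL, PD, NULL); (NULL, PD, NULL); (NULL, NULL, Wendy)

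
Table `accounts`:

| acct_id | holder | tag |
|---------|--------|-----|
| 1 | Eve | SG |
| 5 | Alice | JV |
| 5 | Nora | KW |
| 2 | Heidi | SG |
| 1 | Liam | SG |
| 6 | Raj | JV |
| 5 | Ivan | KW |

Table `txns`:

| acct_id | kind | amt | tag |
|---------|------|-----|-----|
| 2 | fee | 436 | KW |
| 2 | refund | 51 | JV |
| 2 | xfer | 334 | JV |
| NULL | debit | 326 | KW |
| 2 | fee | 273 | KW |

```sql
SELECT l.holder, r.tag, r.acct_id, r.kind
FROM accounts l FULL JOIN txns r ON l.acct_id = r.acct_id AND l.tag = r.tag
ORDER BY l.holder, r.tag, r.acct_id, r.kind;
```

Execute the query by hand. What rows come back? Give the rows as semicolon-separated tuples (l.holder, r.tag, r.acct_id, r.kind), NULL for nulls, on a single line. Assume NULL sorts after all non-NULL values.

(Alice, NULL, NULL, NULL); (Eve, NULL, NULL, NULL); (Heidi, NULL, NULL, NULL); (Ivan, NULL, NULL, NULL); (Liam, NULL, NULL, NULL); (Nora, NULL, NULL, NULL); (Raj, NULL, NULL, NULL); (NULL, JV, 2, refund); (NULL, JV, 2, xfer); (NULL, KW, 2, fee); (NULL, KW, 2, fee); (NULL, KW, NULL, debit)

FULL OUTER JOIN keeps every row from both sides; unmatched rows get NULL for the other side's columns.
Matching on l.acct_id = r.acct_id AND l.tag = r.tag. A NULL in a compared column never satisfies the condition.
- l[0] acct_id=1, tag=SG → no match; kept with NULLs on the r side.
- l[1] acct_id=5, tag=JV → no match; kept with NULLs on the r side.
- l[2] acct_id=5, tag=KW → no match; kept with NULLs on the r side.
- l[3] acct_id=2, tag=SG → no match; kept with NULLs on the r side.
- l[4] acct_id=1, tag=SG → no match; kept with NULLs on the r side.
- l[5] acct_id=6, tag=JV → no match; kept with NULLs on the r side.
- l[6] acct_id=5, tag=KW → no match; kept with NULLs on the r side.
- 5 row(s) from r found no l partner → padded with NULL.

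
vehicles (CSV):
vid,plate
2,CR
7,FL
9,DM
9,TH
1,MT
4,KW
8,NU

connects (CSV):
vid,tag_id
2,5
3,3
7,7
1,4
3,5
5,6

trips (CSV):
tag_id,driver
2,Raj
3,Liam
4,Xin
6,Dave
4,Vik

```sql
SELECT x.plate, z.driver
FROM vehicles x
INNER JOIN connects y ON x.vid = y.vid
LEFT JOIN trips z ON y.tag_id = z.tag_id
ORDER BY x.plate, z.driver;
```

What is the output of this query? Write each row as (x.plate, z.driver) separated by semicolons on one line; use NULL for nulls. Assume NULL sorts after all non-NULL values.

(CR, NULL); (FL, NULL); (MT, Vik); (MT, Xin)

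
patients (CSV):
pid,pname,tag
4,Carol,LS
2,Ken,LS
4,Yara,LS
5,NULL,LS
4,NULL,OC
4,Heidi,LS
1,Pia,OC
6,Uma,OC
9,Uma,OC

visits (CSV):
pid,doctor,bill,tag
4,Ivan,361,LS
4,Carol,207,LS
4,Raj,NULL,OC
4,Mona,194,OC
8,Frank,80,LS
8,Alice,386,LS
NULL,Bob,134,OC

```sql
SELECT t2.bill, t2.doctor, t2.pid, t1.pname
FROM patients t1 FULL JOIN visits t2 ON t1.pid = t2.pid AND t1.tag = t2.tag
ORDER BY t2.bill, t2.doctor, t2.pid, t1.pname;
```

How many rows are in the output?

FULL OUTER JOIN keeps every row from both sides; unmatched rows get NULL for the other side's columns.
Matching on t1.pid = t2.pid AND t1.tag = t2.tag. A NULL in a compared column never satisfies the condition.
Matched pairs: 8; unmatched t1 rows kept: 5; unmatched t2 rows kept: 3.
Total: 8 matched + 8 padded = 16 rows.

16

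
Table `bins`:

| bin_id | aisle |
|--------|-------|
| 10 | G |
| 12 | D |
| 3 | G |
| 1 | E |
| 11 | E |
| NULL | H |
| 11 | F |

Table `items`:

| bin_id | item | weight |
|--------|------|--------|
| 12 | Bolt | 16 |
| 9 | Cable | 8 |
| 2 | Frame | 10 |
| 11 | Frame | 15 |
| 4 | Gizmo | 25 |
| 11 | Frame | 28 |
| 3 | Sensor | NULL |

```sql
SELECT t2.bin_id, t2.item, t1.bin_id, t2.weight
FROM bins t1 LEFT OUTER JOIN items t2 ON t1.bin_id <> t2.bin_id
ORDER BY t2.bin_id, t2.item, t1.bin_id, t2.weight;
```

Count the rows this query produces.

LEFT JOIN keeps every row from `bins`; unmatched rows get NULL for `items`'s columns.
Matching on t1.bin_id <> t2.bin_id. A NULL in a compared column never satisfies the condition.
- bin_id=10: 7 matching t2 row(s), so 7 row(s) emitted.
- bin_id=12: 6 matching t2 row(s), so 6 row(s) emitted.
- bin_id=3: 6 matching t2 row(s), so 6 row(s) emitted.
- bin_id=1: 7 matching t2 row(s), so 7 row(s) emitted.
- bin_id=11: 5 matching t2 row(s), so 5 row(s) emitted.
- bin_id=NULL: no t2 row matches, row kept with t2 columns NULL.
- bin_id=11: 5 matching t2 row(s), so 5 row(s) emitted.
Total: 36 matched + 1 padded = 37 rows.

37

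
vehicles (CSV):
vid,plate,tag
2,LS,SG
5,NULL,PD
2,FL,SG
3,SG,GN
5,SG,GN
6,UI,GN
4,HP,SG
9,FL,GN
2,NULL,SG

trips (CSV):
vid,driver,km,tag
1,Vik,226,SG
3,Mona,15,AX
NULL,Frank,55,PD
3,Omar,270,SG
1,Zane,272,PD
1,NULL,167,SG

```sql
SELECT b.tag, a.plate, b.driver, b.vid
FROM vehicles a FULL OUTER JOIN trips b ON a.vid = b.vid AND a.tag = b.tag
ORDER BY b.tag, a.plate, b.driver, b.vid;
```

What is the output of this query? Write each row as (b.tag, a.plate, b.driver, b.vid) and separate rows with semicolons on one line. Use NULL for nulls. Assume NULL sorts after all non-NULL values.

FULL OUTER JOIN keeps every row from both sides; unmatched rows get NULL for the other side's columns.
Matching on a.vid = b.vid AND a.tag = b.tag. A NULL in a compared column never satisfies the condition.
Matched pairs: 0; unmatched a rows kept: 9; unmatched b rows kept: 6.

(AX, NULL, Mona, 3); (PD, NULL, Frank, NULL); (PD, NULL, Zane, 1); (SG, NULL, Omar, 3); (SG, NULL, Vik, 1); (SG, NULL, NULL, 1); (NULL, FL, NULL, NULL); (NULL, FL, NULL, NULL); (NULL, HP, NULL, NULL); (NULL, LS, NULL, NULL); (NULL, SG, NULL, NULL); (NULL, SG, NULL, NULL); (NULL, UI, NULL, NULL); (NULL, NULL, NULL, NULL); (NULL, NULL, NULL, NULL)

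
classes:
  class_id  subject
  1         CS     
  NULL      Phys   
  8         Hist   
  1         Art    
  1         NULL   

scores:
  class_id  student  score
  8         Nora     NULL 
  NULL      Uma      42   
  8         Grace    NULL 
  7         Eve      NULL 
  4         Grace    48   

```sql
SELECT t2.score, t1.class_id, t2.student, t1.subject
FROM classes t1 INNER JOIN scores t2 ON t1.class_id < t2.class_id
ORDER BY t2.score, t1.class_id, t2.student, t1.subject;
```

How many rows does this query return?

12

INNER JOIN keeps only pairs where the ON condition holds.
Matching on t1.class_id < t2.class_id. A NULL in a compared column never satisfies the condition.
- t1 row (class_id=1): matches 4 t2 row(s) → 4 output row(s).
- t1 row (class_id=NULL): no match → dropped.
- t1 row (class_id=8): no match → dropped.
- t1 row (class_id=1): matches 4 t2 row(s) → 4 output row(s).
- t1 row (class_id=1): matches 4 t2 row(s) → 4 output row(s).
Total: 12 rows.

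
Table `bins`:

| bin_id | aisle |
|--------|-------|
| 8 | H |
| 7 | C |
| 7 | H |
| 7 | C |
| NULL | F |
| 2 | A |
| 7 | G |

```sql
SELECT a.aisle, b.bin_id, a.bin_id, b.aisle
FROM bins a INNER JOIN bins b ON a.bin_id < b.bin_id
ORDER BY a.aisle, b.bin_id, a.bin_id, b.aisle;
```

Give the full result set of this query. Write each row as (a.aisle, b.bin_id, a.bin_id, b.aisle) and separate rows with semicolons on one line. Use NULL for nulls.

(A, 7, 2, C); (A, 7, 2, C); (A, 7, 2, G); (A, 7, 2, H); (A, 8, 2, H); (C, 8, 7, H); (C, 8, 7, H); (G, 8, 7, H); (H, 8, 7, H)

INNER JOIN keeps only pairs where the ON condition holds.
Matching on a.bin_id < b.bin_id. A NULL in a compared column never satisfies the condition.
- a row (bin_id=8): no match → dropped.
- a row (bin_id=7): matches 1 b row(s) → 1 output row(s).
- a row (bin_id=7): matches 1 b row(s) → 1 output row(s).
- a row (bin_id=7): matches 1 b row(s) → 1 output row(s).
- a row (bin_id=NULL): no match → dropped.
- a row (bin_id=2): matches 5 b row(s) → 5 output row(s).
- a row (bin_id=7): matches 1 b row(s) → 1 output row(s).
After projecting and ordering:
a.aisle | b.bin_id | a.bin_id | b.aisle
A | 7 | 2 | C
A | 7 | 2 | C
A | 7 | 2 | G
A | 7 | 2 | H
A | 8 | 2 | H
C | 8 | 7 | H
C | 8 | 7 | H
G | 8 | 7 | H
H | 8 | 7 | H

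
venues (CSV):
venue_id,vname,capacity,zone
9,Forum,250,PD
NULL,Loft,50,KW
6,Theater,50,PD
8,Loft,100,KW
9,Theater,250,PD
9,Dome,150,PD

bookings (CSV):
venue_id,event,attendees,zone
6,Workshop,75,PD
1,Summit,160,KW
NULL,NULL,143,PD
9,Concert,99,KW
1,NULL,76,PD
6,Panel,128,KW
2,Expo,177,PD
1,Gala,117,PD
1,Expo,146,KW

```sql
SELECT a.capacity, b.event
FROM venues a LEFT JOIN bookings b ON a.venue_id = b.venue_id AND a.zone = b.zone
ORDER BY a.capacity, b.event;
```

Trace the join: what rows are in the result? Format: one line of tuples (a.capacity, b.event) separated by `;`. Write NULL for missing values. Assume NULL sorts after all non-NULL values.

LEFT JOIN keeps every row from `venues`; unmatched rows get NULL for `bookings`'s columns.
Matching on a.venue_id = b.venue_id AND a.zone = b.zone. A NULL in a compared column never satisfies the condition.
- a row (venue_id=9, zone=PD): no match → kept, b columns NULL.
- a row (venue_id=NULL, zone=KW): no match → kept, b columns NULL.
- a row (venue_id=6, zone=PD): matches 1 b row(s) → 1 output row(s).
- a row (venue_id=8, zone=KW): no match → kept, b columns NULL.
- a row (venue_id=9, zone=PD): no match → kept, b columns NULL.
- a row (venue_id=9, zone=PD): no match → kept, b columns NULL.
After projecting and ordering:
a.capacity | b.event
50 | Workshop
50 | NULL
100 | NULL
150 | NULL
250 | NULL
250 | NULL

(50, Workshop); (50, NULL); (100, NULL); (150, NULL); (250, NULL); (250, NULL)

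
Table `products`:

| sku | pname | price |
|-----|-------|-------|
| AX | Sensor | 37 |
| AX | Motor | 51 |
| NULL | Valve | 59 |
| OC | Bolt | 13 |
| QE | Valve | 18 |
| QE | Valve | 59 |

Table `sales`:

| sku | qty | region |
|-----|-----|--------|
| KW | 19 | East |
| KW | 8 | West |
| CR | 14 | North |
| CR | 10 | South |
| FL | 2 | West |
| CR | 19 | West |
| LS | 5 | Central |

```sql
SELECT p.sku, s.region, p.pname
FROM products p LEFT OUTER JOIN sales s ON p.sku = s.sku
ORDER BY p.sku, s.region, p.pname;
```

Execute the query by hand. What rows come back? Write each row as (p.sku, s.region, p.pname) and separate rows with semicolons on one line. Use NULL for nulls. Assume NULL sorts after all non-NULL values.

LEFT JOIN keeps every row from `products`; unmatched rows get NULL for `sales`'s columns.
Matching on p.sku = s.sku. A NULL in a compared column never satisfies the condition.
Matched pairs: 0; unmatched p rows kept: 6.

(AX, NULL, Motor); (AX, NULL, Sensor); (OC, NULL, Bolt); (QE, NULL, Valve); (QE, NULL, Valve); (NULL, NULL, Valve)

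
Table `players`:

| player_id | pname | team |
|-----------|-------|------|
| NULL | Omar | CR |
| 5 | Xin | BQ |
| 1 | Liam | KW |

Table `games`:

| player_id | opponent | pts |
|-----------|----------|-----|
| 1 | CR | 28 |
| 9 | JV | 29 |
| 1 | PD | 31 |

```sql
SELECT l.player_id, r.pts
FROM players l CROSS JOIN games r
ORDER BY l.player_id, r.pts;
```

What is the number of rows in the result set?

CROSS JOIN pairs every row of `players` with every row of `games`: 3 × 3 = 9 rows.

9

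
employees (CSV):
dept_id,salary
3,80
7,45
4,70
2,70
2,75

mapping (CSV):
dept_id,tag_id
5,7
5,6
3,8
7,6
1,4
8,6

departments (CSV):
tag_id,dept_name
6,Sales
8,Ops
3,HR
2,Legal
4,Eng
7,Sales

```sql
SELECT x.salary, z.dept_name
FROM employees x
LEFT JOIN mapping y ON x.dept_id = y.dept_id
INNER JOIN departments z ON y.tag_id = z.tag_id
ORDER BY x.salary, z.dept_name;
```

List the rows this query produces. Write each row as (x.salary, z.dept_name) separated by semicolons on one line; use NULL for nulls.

Evaluate left to right. First `employees x LEFT JOIN mapping y` on dept_id: 5 row(s).
Then INNER JOIN `departments z` on tag_id: keep only rows whose y.tag_id appears in z.

(45, Sales); (80, Ops)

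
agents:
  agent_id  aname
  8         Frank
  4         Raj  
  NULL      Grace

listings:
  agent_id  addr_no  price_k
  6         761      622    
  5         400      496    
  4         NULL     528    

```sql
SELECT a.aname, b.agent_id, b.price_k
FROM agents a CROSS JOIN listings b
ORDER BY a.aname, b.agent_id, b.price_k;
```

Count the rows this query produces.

9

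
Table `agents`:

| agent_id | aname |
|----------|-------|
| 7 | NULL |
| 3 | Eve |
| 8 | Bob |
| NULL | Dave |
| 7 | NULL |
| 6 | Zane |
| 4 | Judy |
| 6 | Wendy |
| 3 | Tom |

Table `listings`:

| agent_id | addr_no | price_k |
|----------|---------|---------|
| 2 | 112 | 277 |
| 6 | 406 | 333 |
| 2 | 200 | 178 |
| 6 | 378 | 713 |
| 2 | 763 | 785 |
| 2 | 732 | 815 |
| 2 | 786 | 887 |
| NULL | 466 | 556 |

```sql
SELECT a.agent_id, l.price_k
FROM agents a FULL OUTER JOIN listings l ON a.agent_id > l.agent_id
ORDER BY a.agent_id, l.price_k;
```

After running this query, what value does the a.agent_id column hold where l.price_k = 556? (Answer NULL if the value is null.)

FULL OUTER JOIN keeps every row from both sides; unmatched rows get NULL for the other side's columns.
Matching on a.agent_id > l.agent_id. A NULL in a compared column never satisfies the condition.
- a (agent_id=7) pairs with 7 row(s) of l.
- a (agent_id=3) pairs with 5 row(s) of l.
- a (agent_id=8) pairs with 7 row(s) of l.
- a (agent_id=NULL) has no partner → padded with NULL.
- a (agent_id=7) pairs with 7 row(s) of l.
- a (agent_id=6) pairs with 5 row(s) of l.
- a (agent_id=4) pairs with 5 row(s) of l.
- a (agent_id=6) pairs with 5 row(s) of l.
- a (agent_id=3) pairs with 5 row(s) of l.
- plus 1 unmatched l row(s), each kept with NULL a columns.

NULL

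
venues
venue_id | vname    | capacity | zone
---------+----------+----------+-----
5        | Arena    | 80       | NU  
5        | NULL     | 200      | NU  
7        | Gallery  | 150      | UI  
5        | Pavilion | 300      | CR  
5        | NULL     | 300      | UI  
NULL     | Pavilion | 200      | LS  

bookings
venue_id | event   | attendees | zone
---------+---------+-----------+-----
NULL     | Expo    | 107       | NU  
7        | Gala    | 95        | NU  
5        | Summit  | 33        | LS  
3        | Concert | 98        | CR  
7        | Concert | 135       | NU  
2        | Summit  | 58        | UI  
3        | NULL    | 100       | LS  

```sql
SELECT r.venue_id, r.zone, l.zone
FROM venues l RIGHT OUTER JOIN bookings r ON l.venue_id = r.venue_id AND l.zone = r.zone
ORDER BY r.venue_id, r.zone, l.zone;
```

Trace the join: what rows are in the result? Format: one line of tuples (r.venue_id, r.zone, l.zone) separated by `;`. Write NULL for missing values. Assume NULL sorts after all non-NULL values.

(2, UI, NULL); (3, CR, NULL); (3, LS, NULL); (5, LS, NULL); (7, NU, NULL); (7, NU, NULL); (NULL, NU, NULL)

RIGHT JOIN keeps every row from `bookings`; unmatched rows get NULL for `venues`'s columns.
Matching on l.venue_id = r.venue_id AND l.zone = r.zone. A NULL in a compared column never satisfies the condition.
- l[0] venue_id=5, zone=NU → no match.
- l[1] venue_id=5, zone=NU → no match.
- l[2] venue_id=7, zone=UI → no match.
- l[3] venue_id=5, zone=CR → no match.
- l[4] venue_id=5, zone=UI → no match.
- l[5] venue_id=NULL, zone=LS → no match.
- 7 row(s) from r found no l partner → padded with NULL.
After projecting and ordering:
r.venue_id | r.zone | l.zone
2 | UI | NULL
3 | CR | NULL
3 | LS | NULL
5 | LS | NULL
7 | NU | NULL
7 | NU | NULL
NULL | NU | NULL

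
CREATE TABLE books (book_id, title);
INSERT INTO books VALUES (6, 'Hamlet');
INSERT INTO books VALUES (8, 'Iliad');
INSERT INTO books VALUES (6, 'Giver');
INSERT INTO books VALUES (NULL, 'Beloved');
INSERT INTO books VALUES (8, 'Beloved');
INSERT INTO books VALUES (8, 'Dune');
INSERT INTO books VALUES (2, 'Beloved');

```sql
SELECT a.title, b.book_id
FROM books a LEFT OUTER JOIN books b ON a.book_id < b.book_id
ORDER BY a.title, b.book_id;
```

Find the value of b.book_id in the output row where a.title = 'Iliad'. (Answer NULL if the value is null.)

LEFT JOIN keeps every row from `books a`; unmatched rows get NULL for `books b`'s columns.
Matching on a.book_id < b.book_id. A NULL in a compared column never satisfies the condition.
- a (book_id=6) pairs with 3 row(s) of b.
- a (book_id=8) has no partner → padded with NULL.
- a (book_id=6) pairs with 3 row(s) of b.
- a (book_id=NULL) has no partner → padded with NULL.
- a (book_id=8) has no partner → padded with NULL.
- a (book_id=8) has no partner → padded with NULL.
- a (book_id=2) pairs with 5 row(s) of b.

NULL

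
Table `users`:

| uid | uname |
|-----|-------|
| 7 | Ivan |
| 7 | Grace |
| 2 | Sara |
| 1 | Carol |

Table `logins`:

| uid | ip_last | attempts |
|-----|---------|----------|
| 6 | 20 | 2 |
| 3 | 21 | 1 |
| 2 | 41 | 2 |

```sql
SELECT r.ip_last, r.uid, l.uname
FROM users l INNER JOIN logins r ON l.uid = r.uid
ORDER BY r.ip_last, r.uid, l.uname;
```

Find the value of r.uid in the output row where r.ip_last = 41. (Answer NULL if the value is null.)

2

INNER JOIN keeps only pairs where the ON condition holds.
Matching on l.uid = r.uid.
- uid=7: no matching r row, dropped.
- uid=7: no matching r row, dropped.
- uid=2: 1 matching r row(s), so 1 row(s) emitted.
- uid=1: no matching r row, dropped.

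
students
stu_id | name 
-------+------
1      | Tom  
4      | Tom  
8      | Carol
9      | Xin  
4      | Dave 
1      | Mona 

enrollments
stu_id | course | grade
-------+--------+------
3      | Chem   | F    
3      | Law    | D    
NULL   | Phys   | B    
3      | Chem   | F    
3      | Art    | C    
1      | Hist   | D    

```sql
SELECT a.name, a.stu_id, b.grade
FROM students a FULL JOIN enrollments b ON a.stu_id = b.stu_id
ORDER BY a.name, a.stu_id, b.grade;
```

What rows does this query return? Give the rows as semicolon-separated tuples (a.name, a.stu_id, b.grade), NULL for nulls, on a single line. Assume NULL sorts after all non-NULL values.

FULL OUTER JOIN keeps every row from both sides; unmatched rows get NULL for the other side's columns.
Matching on a.stu_id = b.stu_id. A NULL in a compared column never satisfies the condition.
Matched pairs: 2; unmatched a rows kept: 4; unmatched b rows kept: 5.

(Carol, 8, NULL); (Dave, 4, NULL); (Mona, 1, D); (Tom, 1, D); (Tom, 4, NULL); (Xin, 9, NULL); (NULL, NULL, B); (NULL, NULL, C); (NULL, NULL, D); (NULL, NULL, F); (NULL, NULL, F)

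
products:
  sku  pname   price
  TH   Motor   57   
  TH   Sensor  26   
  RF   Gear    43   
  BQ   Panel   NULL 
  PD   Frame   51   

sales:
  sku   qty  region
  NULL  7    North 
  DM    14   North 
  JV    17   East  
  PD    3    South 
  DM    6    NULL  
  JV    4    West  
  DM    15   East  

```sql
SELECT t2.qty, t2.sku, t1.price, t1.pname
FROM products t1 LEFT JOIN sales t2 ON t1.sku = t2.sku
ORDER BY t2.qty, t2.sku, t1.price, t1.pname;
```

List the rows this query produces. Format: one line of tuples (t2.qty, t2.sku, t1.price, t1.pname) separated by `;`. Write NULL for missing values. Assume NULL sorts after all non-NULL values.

LEFT JOIN keeps every row from `products`; unmatched rows get NULL for `sales`'s columns.
Matching on t1.sku = t2.sku. A NULL in a compared column never satisfies the condition.
- t1[0] sku=TH → no match; kept with NULLs on the t2 side.
- t1[1] sku=TH → no match; kept with NULLs on the t2 side.
- t1[2] sku=RF → no match; kept with NULLs on the t2 side.
- t1[3] sku=BQ → no match; kept with NULLs on the t2 side.
- t1[4] sku=PD → 1 match(es) in t2 → 1 row(s).
After projecting and ordering:
t2.qty | t2.sku | t1.price | t1.pname
3 | PD | 51 | Frame
NULL | NULL | 26 | Sensor
NULL | NULL | 43 | Gear
NULL | NULL | 57 | Motor
NULL | NULL | NULL | Panel

(3, PD, 51, Frame); (NULL, NULL, 26, Sensor); (NULL, NULL, 43, Gear); (NULL, NULL, 57, Motor); (NULL, NULL, NULL, Panel)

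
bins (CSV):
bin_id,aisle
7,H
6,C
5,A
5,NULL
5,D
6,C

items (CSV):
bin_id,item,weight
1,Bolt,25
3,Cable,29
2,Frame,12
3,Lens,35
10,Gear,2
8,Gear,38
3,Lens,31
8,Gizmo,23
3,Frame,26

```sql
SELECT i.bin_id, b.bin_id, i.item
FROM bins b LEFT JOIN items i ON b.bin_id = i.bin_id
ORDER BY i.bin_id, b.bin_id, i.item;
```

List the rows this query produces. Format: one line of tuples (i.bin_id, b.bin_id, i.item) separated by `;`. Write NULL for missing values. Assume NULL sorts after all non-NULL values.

(NULL, 5, NULL); (NULL, 5, NULL); (NULL, 5, NULL); (NULL, 6, NULL); (NULL, 6, NULL); (NULL, 7, NULL)

LEFT JOIN keeps every row from `bins`; unmatched rows get NULL for `items`'s columns.
Matching on b.bin_id = i.bin_id.
Matched pairs: 0; unmatched b rows kept: 6.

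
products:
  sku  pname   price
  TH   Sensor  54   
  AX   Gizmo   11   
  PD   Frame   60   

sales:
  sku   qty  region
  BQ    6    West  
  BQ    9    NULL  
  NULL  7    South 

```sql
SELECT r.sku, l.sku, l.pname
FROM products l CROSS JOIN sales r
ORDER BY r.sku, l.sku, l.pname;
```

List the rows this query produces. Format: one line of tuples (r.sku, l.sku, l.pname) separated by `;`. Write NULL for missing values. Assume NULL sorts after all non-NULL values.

(BQ, AX, Gizmo); (BQ, AX, Gizmo); (BQ, PD, Frame); (BQ, PD, Frame); (BQ, TH, Sensor); (BQ, TH, Sensor); (NULL, AX, Gizmo); (NULL, PD, Frame); (NULL, TH, Sensor)

CROSS JOIN pairs every row of `products` with every row of `sales`: 3 × 3 = 9 rows.
After projecting and ordering:
r.sku | l.sku | l.pname
BQ | AX | Gizmo
BQ | AX | Gizmo
BQ | PD | Frame
BQ | PD | Frame
BQ | TH | Sensor
BQ | TH | Sensor
NULL | AX | Gizmo
NULL | PD | Frame
NULL | TH | Sensor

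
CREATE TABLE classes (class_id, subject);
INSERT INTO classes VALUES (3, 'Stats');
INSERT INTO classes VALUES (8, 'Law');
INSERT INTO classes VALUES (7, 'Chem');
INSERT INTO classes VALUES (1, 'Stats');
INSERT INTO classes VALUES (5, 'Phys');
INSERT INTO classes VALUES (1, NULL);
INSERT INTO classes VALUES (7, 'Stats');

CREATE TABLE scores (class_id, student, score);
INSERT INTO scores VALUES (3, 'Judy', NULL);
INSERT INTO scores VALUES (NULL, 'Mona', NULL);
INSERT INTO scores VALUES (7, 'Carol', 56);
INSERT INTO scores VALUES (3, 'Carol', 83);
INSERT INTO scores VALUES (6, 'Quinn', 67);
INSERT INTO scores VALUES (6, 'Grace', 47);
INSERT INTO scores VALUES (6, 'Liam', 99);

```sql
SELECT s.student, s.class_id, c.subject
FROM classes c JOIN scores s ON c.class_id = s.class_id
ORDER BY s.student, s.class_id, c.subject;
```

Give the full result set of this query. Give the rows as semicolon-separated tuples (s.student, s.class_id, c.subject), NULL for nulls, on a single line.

(Carol, 3, Stats); (Carol, 7, Chem); (Carol, 7, Stats); (Judy, 3, Stats)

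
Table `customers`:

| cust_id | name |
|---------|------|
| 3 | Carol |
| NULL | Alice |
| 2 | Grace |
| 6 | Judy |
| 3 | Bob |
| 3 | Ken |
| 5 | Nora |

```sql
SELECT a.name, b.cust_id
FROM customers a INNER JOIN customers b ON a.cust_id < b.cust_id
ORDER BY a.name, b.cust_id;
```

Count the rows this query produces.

12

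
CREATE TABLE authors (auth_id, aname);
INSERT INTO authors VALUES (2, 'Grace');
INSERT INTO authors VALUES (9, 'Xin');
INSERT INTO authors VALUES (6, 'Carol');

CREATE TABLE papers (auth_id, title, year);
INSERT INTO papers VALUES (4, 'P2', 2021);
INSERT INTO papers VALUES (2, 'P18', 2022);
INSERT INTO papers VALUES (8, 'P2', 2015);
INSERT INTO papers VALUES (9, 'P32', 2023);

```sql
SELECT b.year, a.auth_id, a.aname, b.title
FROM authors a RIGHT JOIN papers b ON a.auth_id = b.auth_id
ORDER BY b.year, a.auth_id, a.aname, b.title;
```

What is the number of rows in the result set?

4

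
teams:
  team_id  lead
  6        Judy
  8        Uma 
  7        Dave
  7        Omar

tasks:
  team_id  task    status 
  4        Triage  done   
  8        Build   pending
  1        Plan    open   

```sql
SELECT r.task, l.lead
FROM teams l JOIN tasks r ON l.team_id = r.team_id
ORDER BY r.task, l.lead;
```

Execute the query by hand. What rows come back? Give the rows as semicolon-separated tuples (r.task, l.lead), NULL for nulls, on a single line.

(Build, Uma)

INNER JOIN keeps only pairs where the ON condition holds.
Matching on l.team_id = r.team_id.
- l row (team_id=6): no match → dropped.
- l row (team_id=8): matches 1 r row(s) → 1 output row(s).
- l row (team_id=7): no match → dropped.
- l row (team_id=7): no match → dropped.
After projecting and ordering:
r.task | l.lead
Build | Uma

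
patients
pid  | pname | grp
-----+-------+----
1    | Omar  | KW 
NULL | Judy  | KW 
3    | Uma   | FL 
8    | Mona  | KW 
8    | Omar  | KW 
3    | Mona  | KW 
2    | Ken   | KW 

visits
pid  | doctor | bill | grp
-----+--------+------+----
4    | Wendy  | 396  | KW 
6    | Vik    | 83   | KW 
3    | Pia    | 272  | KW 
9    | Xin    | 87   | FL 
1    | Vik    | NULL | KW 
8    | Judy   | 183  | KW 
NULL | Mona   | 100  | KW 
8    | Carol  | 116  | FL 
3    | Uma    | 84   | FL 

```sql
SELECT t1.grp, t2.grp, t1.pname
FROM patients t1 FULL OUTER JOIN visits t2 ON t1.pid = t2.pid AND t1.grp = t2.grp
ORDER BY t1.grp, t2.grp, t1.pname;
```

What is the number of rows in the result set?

FULL OUTER JOIN keeps every row from both sides; unmatched rows get NULL for the other side's columns.
Matching on t1.pid = t2.pid AND t1.grp = t2.grp. A NULL in a compared column never satisfies the condition.
- t1 row (pid=1, grp=KW): matches 1 t2 row(s) → 1 output row(s).
- t1 row (pid=NULL, grp=KW): no match → kept, t2 columns NULL.
- t1 row (pid=3, grp=FL): matches 1 t2 row(s) → 1 output row(s).
- t1 row (pid=8, grp=KW): matches 1 t2 row(s) → 1 output row(s).
- t1 row (pid=8, grp=KW): matches 1 t2 row(s) → 1 output row(s).
- t1 row (pid=3, grp=KW): matches 1 t2 row(s) → 1 output row(s).
- t1 row (pid=2, grp=KW): no match → kept, t2 columns NULL.
- plus 5 unmatched t2 row(s), each kept with NULL t1 columns.
Total: 5 matched + 7 padded = 12 rows.

12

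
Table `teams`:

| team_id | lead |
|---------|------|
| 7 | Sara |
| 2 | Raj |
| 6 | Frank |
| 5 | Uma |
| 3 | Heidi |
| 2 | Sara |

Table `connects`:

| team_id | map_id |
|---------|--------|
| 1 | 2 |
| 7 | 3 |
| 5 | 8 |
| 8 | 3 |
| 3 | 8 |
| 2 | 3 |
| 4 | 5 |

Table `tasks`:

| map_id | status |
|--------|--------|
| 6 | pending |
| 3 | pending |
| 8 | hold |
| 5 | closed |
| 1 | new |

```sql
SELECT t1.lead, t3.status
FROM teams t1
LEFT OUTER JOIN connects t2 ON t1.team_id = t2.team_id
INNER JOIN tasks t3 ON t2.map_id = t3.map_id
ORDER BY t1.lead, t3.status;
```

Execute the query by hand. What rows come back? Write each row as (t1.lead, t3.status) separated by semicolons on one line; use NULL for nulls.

(Heidi, hold); (Raj, pending); (Sara, pending); (Sara, pending); (Uma, hold)

Step 1 — t1 LEFT JOIN t2 on team_id → 6 row(s).
Then INNER JOIN `tasks t3` on map_id: keep only rows whose t2.map_id appears in t3.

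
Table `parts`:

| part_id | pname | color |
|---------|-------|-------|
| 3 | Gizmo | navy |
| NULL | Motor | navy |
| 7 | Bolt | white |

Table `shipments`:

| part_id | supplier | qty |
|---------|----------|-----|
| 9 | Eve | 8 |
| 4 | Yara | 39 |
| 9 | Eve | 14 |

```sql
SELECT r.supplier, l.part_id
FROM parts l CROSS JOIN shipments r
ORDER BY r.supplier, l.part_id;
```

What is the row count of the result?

CROSS JOIN pairs every row of `parts` with every row of `shipments`: 3 × 3 = 9 rows.

9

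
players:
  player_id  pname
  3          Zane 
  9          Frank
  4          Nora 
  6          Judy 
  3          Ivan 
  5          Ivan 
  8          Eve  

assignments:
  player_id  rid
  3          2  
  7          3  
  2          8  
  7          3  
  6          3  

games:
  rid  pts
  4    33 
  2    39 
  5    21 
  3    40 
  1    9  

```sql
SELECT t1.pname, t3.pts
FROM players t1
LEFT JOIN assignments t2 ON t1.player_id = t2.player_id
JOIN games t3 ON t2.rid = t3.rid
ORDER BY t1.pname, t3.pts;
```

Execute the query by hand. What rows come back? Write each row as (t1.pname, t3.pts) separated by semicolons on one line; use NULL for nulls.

Joins associate left-to-right: players LEFT JOIN assignments on player_id gives 7 intermediate row(s).
Then INNER JOIN `games t3` on rid: keep only rows whose t2.rid appears in t3.

(Ivan, 39); (Judy, 40); (Zane, 39)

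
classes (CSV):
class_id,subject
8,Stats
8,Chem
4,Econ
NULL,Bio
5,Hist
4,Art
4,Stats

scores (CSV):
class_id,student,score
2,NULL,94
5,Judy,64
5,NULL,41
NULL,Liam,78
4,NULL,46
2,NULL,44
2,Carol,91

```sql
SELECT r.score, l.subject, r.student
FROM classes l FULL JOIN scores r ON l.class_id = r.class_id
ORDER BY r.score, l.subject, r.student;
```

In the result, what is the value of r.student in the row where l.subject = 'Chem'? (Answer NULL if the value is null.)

FULL OUTER JOIN keeps every row from both sides; unmatched rows get NULL for the other side's columns.
Matching on l.class_id = r.class_id. A NULL in a compared column never satisfies the condition.
Matched pairs: 5; unmatched l rows kept: 3; unmatched r rows kept: 4.

NULL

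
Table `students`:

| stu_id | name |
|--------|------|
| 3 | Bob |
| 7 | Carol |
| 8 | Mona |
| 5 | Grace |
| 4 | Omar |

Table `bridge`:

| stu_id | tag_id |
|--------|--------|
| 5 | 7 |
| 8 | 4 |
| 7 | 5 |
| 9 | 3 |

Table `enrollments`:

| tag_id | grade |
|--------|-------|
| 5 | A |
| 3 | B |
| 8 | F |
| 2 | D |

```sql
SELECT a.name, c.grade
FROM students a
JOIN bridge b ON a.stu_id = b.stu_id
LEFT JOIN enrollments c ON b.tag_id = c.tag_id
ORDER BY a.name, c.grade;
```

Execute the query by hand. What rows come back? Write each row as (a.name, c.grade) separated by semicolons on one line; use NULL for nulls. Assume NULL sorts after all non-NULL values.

(Carol, A); (Grace, NULL); (Mona, NULL)

Joins associate left-to-right: students INNER JOIN bridge on stu_id gives 3 intermediate row(s).
Then LEFT JOIN `enrollments c` on tag_id: each of those 3 rows is kept; rows whose b.tag_id has no match in c get NULL for c's columns.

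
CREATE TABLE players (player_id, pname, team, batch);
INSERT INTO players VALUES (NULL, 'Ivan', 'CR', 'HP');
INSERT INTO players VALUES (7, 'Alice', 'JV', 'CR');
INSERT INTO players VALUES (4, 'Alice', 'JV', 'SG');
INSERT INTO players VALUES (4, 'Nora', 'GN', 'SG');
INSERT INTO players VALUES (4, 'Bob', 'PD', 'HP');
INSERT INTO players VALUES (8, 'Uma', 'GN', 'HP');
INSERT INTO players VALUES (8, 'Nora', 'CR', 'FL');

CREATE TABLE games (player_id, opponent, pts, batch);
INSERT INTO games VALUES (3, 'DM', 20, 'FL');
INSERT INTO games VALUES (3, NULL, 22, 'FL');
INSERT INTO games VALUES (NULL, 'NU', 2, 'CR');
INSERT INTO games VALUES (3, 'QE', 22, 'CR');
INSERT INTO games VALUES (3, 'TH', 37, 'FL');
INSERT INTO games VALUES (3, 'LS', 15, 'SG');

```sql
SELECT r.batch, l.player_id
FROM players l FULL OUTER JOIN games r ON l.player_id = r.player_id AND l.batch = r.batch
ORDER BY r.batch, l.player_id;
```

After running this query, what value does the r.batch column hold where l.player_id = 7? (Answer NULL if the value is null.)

FULL OUTER JOIN keeps every row from both sides; unmatched rows get NULL for the other side's columns.
Matching on l.player_id = r.player_id AND l.batch = r.batch. A NULL in a compared column never satisfies the condition.
- l row (player_id=NULL, batch=HP): no match → kept, r columns NULL.
- l row (player_id=7, batch=CR): no match → kept, r columns NULL.
- l row (player_id=4, batch=SG): no match → kept, r columns NULL.
- l row (player_id=4, batch=SG): no match → kept, r columns NULL.
- l row (player_id=4, batch=HP): no match → kept, r columns NULL.
- l row (player_id=8, batch=HP): no match → kept, r columns NULL.
- l row (player_id=8, batch=FL): no match → kept, r columns NULL.
- plus 6 unmatched r row(s), each kept with NULL l columns.

NULL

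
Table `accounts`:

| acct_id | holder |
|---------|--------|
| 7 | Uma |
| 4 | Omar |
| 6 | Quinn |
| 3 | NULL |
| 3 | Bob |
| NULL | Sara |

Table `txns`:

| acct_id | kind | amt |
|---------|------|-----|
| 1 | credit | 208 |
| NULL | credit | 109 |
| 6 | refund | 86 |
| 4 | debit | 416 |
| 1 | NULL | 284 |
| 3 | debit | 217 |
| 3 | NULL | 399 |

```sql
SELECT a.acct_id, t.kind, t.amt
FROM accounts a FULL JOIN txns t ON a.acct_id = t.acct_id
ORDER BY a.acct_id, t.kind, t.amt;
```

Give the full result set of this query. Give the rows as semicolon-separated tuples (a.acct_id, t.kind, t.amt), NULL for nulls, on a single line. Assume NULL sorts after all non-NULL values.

FULL OUTER JOIN keeps every row from both sides; unmatched rows get NULL for the other side's columns.
Matching on a.acct_id = t.acct_id. A NULL in a compared column never satisfies the condition.
- a row (acct_id=7): no match → kept, t columns NULL.
- a row (acct_id=4): matches 1 t row(s) → 1 output row(s).
- a row (acct_id=6): matches 1 t row(s) → 1 output row(s).
- a row (acct_id=3): matches 2 t row(s) → 2 output row(s).
- a row (acct_id=3): matches 2 t row(s) → 2 output row(s).
- a row (acct_id=NULL): no match → kept, t columns NULL.
- 3 t row(s) had no a match → kept, a columns NULL.

(3, debit, 217); (3, debit, 217); (3, NULL, 399); (3, NULL, 399); (4, debit, 416); (6, refund, 86); (7, NULL, NULL); (NULL, credit, 109); (NULL, credit, 208); (NULL, NULL, 284); (NULL, NULL, NULL)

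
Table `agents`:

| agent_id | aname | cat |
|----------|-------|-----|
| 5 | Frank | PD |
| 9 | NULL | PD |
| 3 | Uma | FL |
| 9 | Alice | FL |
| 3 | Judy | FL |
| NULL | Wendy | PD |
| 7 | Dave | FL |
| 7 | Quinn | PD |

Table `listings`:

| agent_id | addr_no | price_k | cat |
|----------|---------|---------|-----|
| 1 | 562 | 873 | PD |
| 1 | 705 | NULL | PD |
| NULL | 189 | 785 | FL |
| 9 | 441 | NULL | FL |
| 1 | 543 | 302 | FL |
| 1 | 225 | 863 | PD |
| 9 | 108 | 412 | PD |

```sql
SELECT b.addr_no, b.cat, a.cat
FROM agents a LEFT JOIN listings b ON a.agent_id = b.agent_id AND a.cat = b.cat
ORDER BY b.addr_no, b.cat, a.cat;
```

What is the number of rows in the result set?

8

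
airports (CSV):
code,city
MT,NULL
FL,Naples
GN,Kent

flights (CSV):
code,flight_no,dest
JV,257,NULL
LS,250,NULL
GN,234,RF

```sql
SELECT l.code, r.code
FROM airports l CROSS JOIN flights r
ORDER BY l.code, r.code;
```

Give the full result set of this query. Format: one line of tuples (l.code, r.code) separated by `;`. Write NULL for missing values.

(FL, GN); (FL, JV); (FL, LS); (GN, GN); (GN, JV); (GN, LS); (MT, GN); (MT, JV); (MT, LS)

CROSS JOIN pairs every row of `airports` with every row of `flights`: 3 × 3 = 9 rows.
After projecting and ordering:
l.code | r.code
FL | GN
FL | JV
FL | LS
GN | GN
GN | JV
GN | LS
MT | GN
MT | JV
MT | LS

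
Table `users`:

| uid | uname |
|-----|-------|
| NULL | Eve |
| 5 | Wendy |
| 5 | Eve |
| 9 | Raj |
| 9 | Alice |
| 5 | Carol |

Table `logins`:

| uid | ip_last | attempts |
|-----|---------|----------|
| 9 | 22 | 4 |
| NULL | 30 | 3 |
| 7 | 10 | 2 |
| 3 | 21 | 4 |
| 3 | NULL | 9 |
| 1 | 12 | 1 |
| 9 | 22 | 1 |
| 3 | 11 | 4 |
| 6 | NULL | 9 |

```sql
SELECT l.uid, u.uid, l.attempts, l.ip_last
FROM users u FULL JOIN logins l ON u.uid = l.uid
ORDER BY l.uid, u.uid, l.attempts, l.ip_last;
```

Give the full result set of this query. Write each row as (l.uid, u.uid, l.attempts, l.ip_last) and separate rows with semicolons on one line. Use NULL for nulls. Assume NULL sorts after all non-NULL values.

FULL OUTER JOIN keeps every row from both sides; unmatched rows get NULL for the other side's columns.
Matching on u.uid = l.uid. A NULL in a compared column never satisfies the condition.
- u[0] uid=NULL → no match; kept with NULLs on the l side.
- u[1] uid=5 → no match; kept with NULLs on the l side.
- u[2] uid=5 → no match; kept with NULLs on the l side.
- u[3] uid=9 → 2 match(es) in l → 2 row(s).
- u[4] uid=9 → 2 match(es) in l → 2 row(s).
- u[5] uid=5 → no match; kept with NULLs on the l side.
- plus 7 unmatched l row(s), each kept with NULL u columns.

(1, NULL, 1, 12); (3, NULL, 4, 11); (3, NULL, 4, 21); (3, NULL, 9, NULL); (6, NULL, 9, NULL); (7, NULL, 2, 10); (9, 9, 1, 22); (9, 9, 1, 22); (9, 9, 4, 22); (9, 9, 4, 22); (NULL, 5, NULL, NULL); (NULL, 5, NULL, NULL); (NULL, 5, NULL, NULL); (NULL, NULL, 3, 30); (NULL, NULL, NULL, NULL)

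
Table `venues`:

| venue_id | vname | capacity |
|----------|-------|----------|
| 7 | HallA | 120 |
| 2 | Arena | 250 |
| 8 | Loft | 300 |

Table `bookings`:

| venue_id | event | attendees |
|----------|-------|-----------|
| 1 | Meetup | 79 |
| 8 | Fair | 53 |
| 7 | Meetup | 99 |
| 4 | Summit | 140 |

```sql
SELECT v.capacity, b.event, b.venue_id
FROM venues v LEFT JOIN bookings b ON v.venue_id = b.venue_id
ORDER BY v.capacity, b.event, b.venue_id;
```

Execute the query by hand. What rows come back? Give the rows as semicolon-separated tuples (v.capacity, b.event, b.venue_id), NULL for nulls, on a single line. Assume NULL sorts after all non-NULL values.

LEFT JOIN keeps every row from `venues`; unmatched rows get NULL for `bookings`'s columns.
Matching on v.venue_id = b.venue_id.
- v[0] venue_id=7 → 1 match(es) in b → 1 row(s).
- v[1] venue_id=2 → no match; kept with NULLs on the b side.
- v[2] venue_id=8 → 1 match(es) in b → 1 row(s).
After projecting and ordering:
v.capacity | b.event | b.venue_id
120 | Meetup | 7
250 | NULL | NULL
300 | Fair | 8

(120, Meetup, 7); (250, NULL, NULL); (300, Fair, 8)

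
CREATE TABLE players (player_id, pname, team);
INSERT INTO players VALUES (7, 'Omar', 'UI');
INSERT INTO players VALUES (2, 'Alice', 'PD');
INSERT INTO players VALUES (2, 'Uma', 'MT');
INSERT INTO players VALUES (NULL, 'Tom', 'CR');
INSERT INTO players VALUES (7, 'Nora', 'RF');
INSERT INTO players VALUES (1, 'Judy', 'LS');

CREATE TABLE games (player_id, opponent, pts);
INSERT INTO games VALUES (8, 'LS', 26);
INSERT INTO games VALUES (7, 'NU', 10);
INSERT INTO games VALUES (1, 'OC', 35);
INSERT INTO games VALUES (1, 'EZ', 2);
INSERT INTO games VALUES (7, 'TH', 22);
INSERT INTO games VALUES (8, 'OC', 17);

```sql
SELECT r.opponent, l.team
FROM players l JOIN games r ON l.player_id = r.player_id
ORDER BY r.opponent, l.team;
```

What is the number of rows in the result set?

INNER JOIN keeps only pairs where the ON condition holds.
Matching on l.player_id = r.player_id. A NULL in a compared column never satisfies the condition.
- l (player_id=7) pairs with 2 row(s) of r.
- l (player_id=2) has no partner → excluded.
- l (player_id=2) has no partner → excluded.
- l (player_id=NULL) has no partner → excluded.
- l (player_id=7) pairs with 2 row(s) of r.
- l (player_id=1) pairs with 2 row(s) of r.
Total: 6 rows.

6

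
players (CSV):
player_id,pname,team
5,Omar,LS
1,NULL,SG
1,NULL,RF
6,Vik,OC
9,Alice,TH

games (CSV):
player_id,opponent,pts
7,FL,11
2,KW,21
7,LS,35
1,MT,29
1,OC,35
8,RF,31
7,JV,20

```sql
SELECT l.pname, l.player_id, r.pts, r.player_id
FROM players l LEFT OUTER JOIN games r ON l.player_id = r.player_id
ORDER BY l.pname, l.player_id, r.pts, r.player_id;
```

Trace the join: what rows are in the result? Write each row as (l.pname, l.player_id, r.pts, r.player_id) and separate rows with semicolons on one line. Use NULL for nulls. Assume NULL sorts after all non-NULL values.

(Alice, 9, NULL, NULL); (Omar, 5, NULL, NULL); (Vik, 6, NULL, NULL); (NULL, 1, 29, 1); (NULL, 1, 29, 1); (NULL, 1, 35, 1); (NULL, 1, 35, 1)

LEFT JOIN keeps every row from `players`; unmatched rows get NULL for `games`'s columns.
Matching on l.player_id = r.player_id.
Matched pairs: 4; unmatched l rows kept: 3.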